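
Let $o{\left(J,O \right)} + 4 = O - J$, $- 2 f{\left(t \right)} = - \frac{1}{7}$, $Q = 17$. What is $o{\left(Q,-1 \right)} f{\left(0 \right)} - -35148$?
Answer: $\frac{246025}{7} \approx 35146.0$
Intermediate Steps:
$f{\left(t \right)} = \frac{1}{14}$ ($f{\left(t \right)} = - \frac{\left(-1\right) \frac{1}{7}}{2} = \left(- \frac{1}{2}\right) \left(- \frac{1}{7}\right) = \frac{1}{14}$)
$o{\left(J,O \right)} = -4 + O - J$ ($o{\left(J,O \right)} = -4 - \left(J - O\right) = -4 + O - J$)
$o{\left(Q,-1 \right)} f{\left(0 \right)} - -35148 = \left(-4 - 1 - 17\right) \frac{1}{14} - -35148 = \left(-4 - 1 - 17\right) \frac{1}{14} + 35148 = \left(-22\right) \frac{1}{14} + 35148 = - \frac{11}{7} + 35148 = \frac{246025}{7}$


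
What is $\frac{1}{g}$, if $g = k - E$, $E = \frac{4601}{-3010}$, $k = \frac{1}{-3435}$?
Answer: $\frac{9618}{14699} \approx 0.65433$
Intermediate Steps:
$k = - \frac{1}{3435} \approx -0.00029112$
$E = - \frac{107}{70}$ ($E = 4601 \left(- \frac{1}{3010}\right) = - \frac{107}{70} \approx -1.5286$)
$g = \frac{14699}{9618}$ ($g = - \frac{1}{3435} - - \frac{107}{70} = - \frac{1}{3435} + \frac{107}{70} = \frac{14699}{9618} \approx 1.5283$)
$\frac{1}{g} = \frac{1}{\frac{14699}{9618}} = \frac{9618}{14699}$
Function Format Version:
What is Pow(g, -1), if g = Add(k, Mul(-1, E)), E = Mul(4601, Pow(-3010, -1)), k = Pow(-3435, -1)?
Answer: Rational(9618, 14699) ≈ 0.65433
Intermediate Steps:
k = Rational(-1, 3435) ≈ -0.00029112
E = Rational(-107, 70) (E = Mul(4601, Rational(-1, 3010)) = Rational(-107, 70) ≈ -1.5286)
g = Rational(14699, 9618) (g = Add(Rational(-1, 3435), Mul(-1, Rational(-107, 70))) = Add(Rational(-1, 3435), Rational(107, 70)) = Rational(14699, 9618) ≈ 1.5283)
Pow(g, -1) = Pow(Rational(14699, 9618), -1) = Rational(9618, 14699)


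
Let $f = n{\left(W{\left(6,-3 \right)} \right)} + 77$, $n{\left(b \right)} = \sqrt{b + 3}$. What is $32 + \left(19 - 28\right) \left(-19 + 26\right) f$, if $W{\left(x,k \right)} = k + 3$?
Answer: $-4819 - 63 \sqrt{3} \approx -4928.1$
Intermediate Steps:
$W{\left(x,k \right)} = 3 + k$
$n{\left(b \right)} = \sqrt{3 + b}$
$f = 77 + \sqrt{3}$ ($f = \sqrt{3 + \left(3 - 3\right)} + 77 = \sqrt{3 + 0} + 77 = \sqrt{3} + 77 = 77 + \sqrt{3} \approx 78.732$)
$32 + \left(19 - 28\right) \left(-19 + 26\right) f = 32 + \left(19 - 28\right) \left(-19 + 26\right) \left(77 + \sqrt{3}\right) = 32 + \left(-9\right) 7 \left(77 + \sqrt{3}\right) = 32 - 63 \left(77 + \sqrt{3}\right) = 32 - \left(4851 + 63 \sqrt{3}\right) = -4819 - 63 \sqrt{3}$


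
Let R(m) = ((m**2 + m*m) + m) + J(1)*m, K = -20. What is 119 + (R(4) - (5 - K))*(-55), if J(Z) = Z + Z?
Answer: -926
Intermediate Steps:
J(Z) = 2*Z
R(m) = 2*m**2 + 3*m (R(m) = ((m**2 + m*m) + m) + (2*1)*m = ((m**2 + m**2) + m) + 2*m = (2*m**2 + m) + 2*m = (m + 2*m**2) + 2*m = 2*m**2 + 3*m)
119 + (R(4) - (5 - K))*(-55) = 119 + (4*(3 + 2*4) - (5 - 1*(-20)))*(-55) = 119 + (4*(3 + 8) - (5 + 20))*(-55) = 119 + (4*11 - 1*25)*(-55) = 119 + (44 - 25)*(-55) = 119 + 19*(-55) = 119 - 1045 = -926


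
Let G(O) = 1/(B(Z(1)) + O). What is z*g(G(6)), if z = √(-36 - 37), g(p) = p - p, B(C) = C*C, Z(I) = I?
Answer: 0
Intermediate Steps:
B(C) = C²
G(O) = 1/(1 + O) (G(O) = 1/(1² + O) = 1/(1 + O))
g(p) = 0
z = I*√73 (z = √(-73) = I*√73 ≈ 8.544*I)
z*g(G(6)) = (I*√73)*0 = 0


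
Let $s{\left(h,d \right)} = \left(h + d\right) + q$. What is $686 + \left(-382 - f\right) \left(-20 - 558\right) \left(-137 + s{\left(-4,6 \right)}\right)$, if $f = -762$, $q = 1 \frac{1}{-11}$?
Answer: $\frac{326392586}{11} \approx 2.9672 \cdot 10^{7}$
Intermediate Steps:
$q = - \frac{1}{11}$ ($q = 1 \left(- \frac{1}{11}\right) = - \frac{1}{11} \approx -0.090909$)
$s{\left(h,d \right)} = - \frac{1}{11} + d + h$ ($s{\left(h,d \right)} = \left(h + d\right) - \frac{1}{11} = \left(d + h\right) - \frac{1}{11} = - \frac{1}{11} + d + h$)
$686 + \left(-382 - f\right) \left(-20 - 558\right) \left(-137 + s{\left(-4,6 \right)}\right) = 686 + \left(-382 - -762\right) \left(-20 - 558\right) \left(-137 - - \frac{21}{11}\right) = 686 + \left(-382 + 762\right) \left(-20 - 558\right) \left(-137 + \frac{21}{11}\right) = 686 + 380 \left(-20 - 558\right) \left(- \frac{1486}{11}\right) = 686 + 380 \left(\left(-578\right) \left(- \frac{1486}{11}\right)\right) = 686 + 380 \cdot \frac{858908}{11} = 686 + \frac{326385040}{11} = \frac{326392586}{11}$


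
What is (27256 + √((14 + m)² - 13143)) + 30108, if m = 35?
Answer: 57364 + I*√10742 ≈ 57364.0 + 103.64*I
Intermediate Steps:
(27256 + √((14 + m)² - 13143)) + 30108 = (27256 + √((14 + 35)² - 13143)) + 30108 = (27256 + √(49² - 13143)) + 30108 = (27256 + √(2401 - 13143)) + 30108 = (27256 + √(-10742)) + 30108 = (27256 + I*√10742) + 30108 = 57364 + I*√10742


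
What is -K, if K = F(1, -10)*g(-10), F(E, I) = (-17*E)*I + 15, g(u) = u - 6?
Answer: 2960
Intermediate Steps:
g(u) = -6 + u
F(E, I) = 15 - 17*E*I (F(E, I) = -17*E*I + 15 = 15 - 17*E*I)
K = -2960 (K = (15 - 17*1*(-10))*(-6 - 10) = (15 + 170)*(-16) = 185*(-16) = -2960)
-K = -1*(-2960) = 2960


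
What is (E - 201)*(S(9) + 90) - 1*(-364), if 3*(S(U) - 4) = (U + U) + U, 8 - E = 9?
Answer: -20442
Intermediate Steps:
E = -1 (E = 8 - 1*9 = 8 - 9 = -1)
S(U) = 4 + U (S(U) = 4 + ((U + U) + U)/3 = 4 + (2*U + U)/3 = 4 + (3*U)/3 = 4 + U)
(E - 201)*(S(9) + 90) - 1*(-364) = (-1 - 201)*((4 + 9) + 90) - 1*(-364) = -202*(13 + 90) + 364 = -202*103 + 364 = -20806 + 364 = -20442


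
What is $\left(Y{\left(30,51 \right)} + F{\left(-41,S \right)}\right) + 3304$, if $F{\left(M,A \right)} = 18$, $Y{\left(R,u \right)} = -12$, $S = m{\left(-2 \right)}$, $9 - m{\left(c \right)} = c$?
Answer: $3310$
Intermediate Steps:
$m{\left(c \right)} = 9 - c$
$S = 11$ ($S = 9 - -2 = 9 + 2 = 11$)
$\left(Y{\left(30,51 \right)} + F{\left(-41,S \right)}\right) + 3304 = \left(-12 + 18\right) + 3304 = 6 + 3304 = 3310$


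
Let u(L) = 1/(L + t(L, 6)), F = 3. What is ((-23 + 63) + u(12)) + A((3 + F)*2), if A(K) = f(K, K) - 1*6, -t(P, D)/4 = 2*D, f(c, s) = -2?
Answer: 1151/36 ≈ 31.972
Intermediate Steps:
t(P, D) = -8*D
u(L) = 1/(-48 + L) (u(L) = 1/(L - 8*6) = 1/(L - 48) = 1/(-48 + L))
A(K) = -8 (A(K) = -2 - 1*6 = -2 - 6 = -8)
((-23 + 63) + u(12)) + A((3 + F)*2) = ((-23 + 63) + 1/(-48 + 12)) - 8 = (40 + 1/(-36)) - 8 = (40 - 1/36) - 8 = 1439/36 - 8 = 1151/36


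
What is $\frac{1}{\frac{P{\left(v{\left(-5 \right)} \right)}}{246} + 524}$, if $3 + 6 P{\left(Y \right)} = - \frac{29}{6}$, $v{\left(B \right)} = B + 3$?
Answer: $\frac{8856}{4640497} \approx 0.0019084$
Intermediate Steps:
$v{\left(B \right)} = 3 + B$
$P{\left(Y \right)} = - \frac{47}{36}$ ($P{\left(Y \right)} = - \frac{1}{2} + \frac{\left(-29\right) \frac{1}{6}}{6} = - \frac{1}{2} + \frac{1}{6} \left(- \frac{29}{6}\right) = - \frac{1}{2} - \frac{29}{36} = - \frac{47}{36}$)
$\frac{1}{\frac{P{\left(v{\left(-5 \right)} \right)}}{246} + 524} = \frac{1}{- \frac{47}{36 \cdot 246} + 524} = \frac{1}{\left(- \frac{47}{36}\right) \frac{1}{246} + 524} = \frac{1}{- \frac{47}{8856} + 524} = \frac{1}{\frac{4640497}{8856}} = \frac{8856}{4640497}$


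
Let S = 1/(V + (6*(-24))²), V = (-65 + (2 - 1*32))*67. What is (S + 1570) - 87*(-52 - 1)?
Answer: 88827152/14371 ≈ 6181.0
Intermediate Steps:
V = -6365 (V = (-65 + (2 - 32))*67 = (-65 - 30)*67 = -95*67 = -6365)
S = 1/14371 (S = 1/(-6365 + (6*(-24))²) = 1/(-6365 + (-144)²) = 1/(-6365 + 20736) = 1/14371 ≈ 6.9585e-5)
(S + 1570) - 87*(-52 - 1) = (1/14371 + 1570) - 87*(-52 - 1) = 22562471/14371 - 87*(-53) = 22562471/14371 + 4611 = 88827152/14371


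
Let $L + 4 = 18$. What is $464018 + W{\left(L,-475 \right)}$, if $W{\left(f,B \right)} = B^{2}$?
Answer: $689643$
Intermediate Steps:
$L = 14$ ($L = -4 + 18 = 14$)
$464018 + W{\left(L,-475 \right)} = 464018 + \left(-475\right)^{2} = 464018 + 225625 = 689643$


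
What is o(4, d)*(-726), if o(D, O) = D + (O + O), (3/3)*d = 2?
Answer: -5808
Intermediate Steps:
d = 2
o(D, O) = D + 2*O
o(4, d)*(-726) = (4 + 2*2)*(-726) = (4 + 4)*(-726) = 8*(-726) = -5808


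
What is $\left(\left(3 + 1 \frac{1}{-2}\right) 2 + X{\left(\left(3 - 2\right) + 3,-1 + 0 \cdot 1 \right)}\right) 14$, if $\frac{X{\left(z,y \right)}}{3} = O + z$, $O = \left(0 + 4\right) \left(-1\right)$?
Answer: $70$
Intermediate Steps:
$O = -4$ ($O = 4 \left(-1\right) = -4$)
$X{\left(z,y \right)} = -12 + 3 z$ ($X{\left(z,y \right)} = 3 \left(-4 + z\right) = -12 + 3 z$)
$\left(\left(3 + 1 \frac{1}{-2}\right) 2 + X{\left(\left(3 - 2\right) + 3,-1 + 0 \cdot 1 \right)}\right) 14 = \left(\left(3 + 1 \frac{1}{-2}\right) 2 - \left(12 - 3 \left(\left(3 - 2\right) + 3\right)\right)\right) 14 = \left(\left(3 + 1 \left(- \frac{1}{2}\right)\right) 2 - \left(12 - 3 \left(1 + 3\right)\right)\right) 14 = \left(\left(3 - \frac{1}{2}\right) 2 + \left(-12 + 3 \cdot 4\right)\right) 14 = \left(\frac{5}{2} \cdot 2 + \left(-12 + 12\right)\right) 14 = \left(5 + 0\right) 14 = 5 \cdot 14 = 70$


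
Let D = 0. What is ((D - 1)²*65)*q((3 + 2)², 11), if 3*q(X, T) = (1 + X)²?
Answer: 43940/3 ≈ 14647.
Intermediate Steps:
q(X, T) = (1 + X)²/3
((D - 1)²*65)*q((3 + 2)², 11) = ((0 - 1)²*65)*((1 + (3 + 2)²)²/3) = ((-1)²*65)*((1 + 5²)²/3) = (1*65)*((1 + 25)²/3) = 65*((⅓)*26²) = 65*((⅓)*676) = 65*(676/3) = 43940/3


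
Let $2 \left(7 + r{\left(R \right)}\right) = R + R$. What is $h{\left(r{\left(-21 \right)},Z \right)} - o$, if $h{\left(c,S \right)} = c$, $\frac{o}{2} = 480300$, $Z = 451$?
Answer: $-960628$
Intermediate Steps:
$r{\left(R \right)} = -7 + R$ ($r{\left(R \right)} = -7 + \frac{R + R}{2} = -7 + \frac{2 R}{2} = -7 + R$)
$o = 960600$ ($o = 2 \cdot 480300 = 960600$)
$h{\left(r{\left(-21 \right)},Z \right)} - o = \left(-7 - 21\right) - 960600 = -28 - 960600 = -960628$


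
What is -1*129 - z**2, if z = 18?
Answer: -453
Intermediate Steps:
-1*129 - z**2 = -1*129 - 1*18**2 = -129 - 1*324 = -129 - 324 = -453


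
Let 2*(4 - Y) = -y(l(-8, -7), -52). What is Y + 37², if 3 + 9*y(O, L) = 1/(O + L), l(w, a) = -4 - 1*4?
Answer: 1482659/1080 ≈ 1372.8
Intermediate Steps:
l(w, a) = -8 (l(w, a) = -4 - 4 = -8)
y(O, L) = -⅓ + 1/(9*(L + O)) (y(O, L) = -⅓ + 1/(9*(O + L)) = -⅓ + 1/(9*(L + O)))
Y = 4139/1080 (Y = 4 - (-1)*(⅑ - ⅓*(-52) - ⅓*(-8))/(-52 - 8)/2 = 4 - (-1)*(⅑ + 52/3 + 8/3)/(-60)/2 = 4 - (-1)*(-1/60*181/9)/2 = 4 - (-1)*(-181)/(2*540) = 4 - ½*181/540 = 4 - 181/1080 = 4139/1080 ≈ 3.8324)
Y + 37² = 4139/1080 + 37² = 4139/1080 + 1369 = 1482659/1080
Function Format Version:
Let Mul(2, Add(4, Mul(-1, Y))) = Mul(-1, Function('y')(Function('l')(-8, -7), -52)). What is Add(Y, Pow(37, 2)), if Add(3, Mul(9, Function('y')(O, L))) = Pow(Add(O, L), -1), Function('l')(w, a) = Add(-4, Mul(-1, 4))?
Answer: Rational(1482659, 1080) ≈ 1372.8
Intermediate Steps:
Function('l')(w, a) = -8 (Function('l')(w, a) = Add(-4, -4) = -8)
Function('y')(O, L) = Add(Rational(-1, 3), Mul(Rational(1, 9), Pow(Add(L, O), -1))) (Function('y')(O, L) = Add(Rational(-1, 3), Mul(Rational(1, 9), Pow(Add(O, L), -1))) = Add(Rational(-1, 3), Mul(Rational(1, 9), Pow(Add(L, O), -1))))
Y = Rational(4139, 1080) (Y = Add(4, Mul(Rational(-1, 2), Mul(-1, Mul(Pow(Add(-52, -8), -1), Add(Rational(1, 9), Mul(Rational(-1, 3), -52), Mul(Rational(-1, 3), -8)))))) = Add(4, Mul(Rational(-1, 2), Mul(-1, Mul(Pow(-60, -1), Add(Rational(1, 9), Rational(52, 3), Rational(8, 3)))))) = Add(4, Mul(Rational(-1, 2), Mul(-1, Mul(Rational(-1, 60), Rational(181, 9))))) = Add(4, Mul(Rational(-1, 2), Mul(-1, Rational(-181, 540)))) = Add(4, Mul(Rational(-1, 2), Rational(181, 540))) = Add(4, Rational(-181, 1080)) = Rational(4139, 1080) ≈ 3.8324)
Add(Y, Pow(37, 2)) = Add(Rational(4139, 1080), Pow(37, 2)) = Add(Rational(4139, 1080), 1369) = Rational(1482659, 1080)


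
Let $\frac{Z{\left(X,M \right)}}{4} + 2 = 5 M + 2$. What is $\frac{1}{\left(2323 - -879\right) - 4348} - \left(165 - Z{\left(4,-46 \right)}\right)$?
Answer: $- \frac{1243411}{1146} \approx -1085.0$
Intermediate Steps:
$Z{\left(X,M \right)} = 20 M$ ($Z{\left(X,M \right)} = -8 + 4 \left(5 M + 2\right) = -8 + 4 \left(2 + 5 M\right) = -8 + \left(8 + 20 M\right) = 20 M$)
$\frac{1}{\left(2323 - -879\right) - 4348} - \left(165 - Z{\left(4,-46 \right)}\right) = \frac{1}{\left(2323 - -879\right) - 4348} - \left(165 - 20 \left(-46\right)\right) = \frac{1}{\left(2323 + 879\right) - 4348} - \left(165 - -920\right) = \frac{1}{3202 - 4348} - \left(165 + 920\right) = \frac{1}{-1146} - 1085 = - \frac{1}{1146} - 1085 = - \frac{1243411}{1146}$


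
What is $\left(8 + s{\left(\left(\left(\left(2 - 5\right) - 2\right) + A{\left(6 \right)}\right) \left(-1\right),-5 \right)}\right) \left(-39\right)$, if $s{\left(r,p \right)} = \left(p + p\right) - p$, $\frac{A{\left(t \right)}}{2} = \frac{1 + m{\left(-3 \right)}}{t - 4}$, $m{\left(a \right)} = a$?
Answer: $-117$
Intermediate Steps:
$A{\left(t \right)} = - \frac{4}{-4 + t}$ ($A{\left(t \right)} = 2 \frac{1 - 3}{t - 4} = 2 \left(- \frac{2}{-4 + t}\right) = - \frac{4}{-4 + t}$)
$s{\left(r,p \right)} = p$ ($s{\left(r,p \right)} = 2 p - p = p$)
$\left(8 + s{\left(\left(\left(\left(2 - 5\right) - 2\right) + A{\left(6 \right)}\right) \left(-1\right),-5 \right)}\right) \left(-39\right) = \left(8 - 5\right) \left(-39\right) = 3 \left(-39\right) = -117$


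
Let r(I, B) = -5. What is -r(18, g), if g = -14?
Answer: 5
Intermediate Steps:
-r(18, g) = -1*(-5) = 5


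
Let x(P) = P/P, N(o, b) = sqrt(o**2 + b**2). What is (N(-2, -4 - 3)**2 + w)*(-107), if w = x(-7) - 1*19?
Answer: -3745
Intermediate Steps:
N(o, b) = sqrt(b**2 + o**2)
x(P) = 1
w = -18 (w = 1 - 1*19 = 1 - 19 = -18)
(N(-2, -4 - 3)**2 + w)*(-107) = ((sqrt((-4 - 3)**2 + (-2)**2))**2 - 18)*(-107) = ((sqrt((-7)**2 + 4))**2 - 18)*(-107) = ((sqrt(49 + 4))**2 - 18)*(-107) = ((sqrt(53))**2 - 18)*(-107) = (53 - 18)*(-107) = 35*(-107) = -3745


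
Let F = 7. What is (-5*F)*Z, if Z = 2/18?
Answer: -35/9 ≈ -3.8889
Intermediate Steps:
Z = ⅑ (Z = 2*(1/18) = ⅑ ≈ 0.11111)
(-5*F)*Z = -5*7*(⅑) = -35*⅑ = -35/9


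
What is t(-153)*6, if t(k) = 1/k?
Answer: -2/51 ≈ -0.039216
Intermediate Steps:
t(-153)*6 = 6/(-153) = -1/153*6 = -2/51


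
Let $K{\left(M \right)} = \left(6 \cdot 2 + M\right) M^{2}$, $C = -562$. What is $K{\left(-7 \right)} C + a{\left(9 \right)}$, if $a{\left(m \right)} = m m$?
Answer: $-137609$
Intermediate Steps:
$a{\left(m \right)} = m^{2}$
$K{\left(M \right)} = M^{2} \left(12 + M\right)$ ($K{\left(M \right)} = \left(12 + M\right) M^{2} = M^{2} \left(12 + M\right)$)
$K{\left(-7 \right)} C + a{\left(9 \right)} = \left(-7\right)^{2} \left(12 - 7\right) \left(-562\right) + 9^{2} = 49 \cdot 5 \left(-562\right) + 81 = 245 \left(-562\right) + 81 = -137690 + 81 = -137609$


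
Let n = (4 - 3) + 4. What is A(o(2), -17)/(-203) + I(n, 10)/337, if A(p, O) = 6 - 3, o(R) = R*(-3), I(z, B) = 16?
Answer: 2237/68411 ≈ 0.032699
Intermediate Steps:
n = 5 (n = 1 + 4 = 5)
o(R) = -3*R
A(p, O) = 3
A(o(2), -17)/(-203) + I(n, 10)/337 = 3/(-203) + 16/337 = 3*(-1/203) + 16*(1/337) = -3/203 + 16/337 = 2237/68411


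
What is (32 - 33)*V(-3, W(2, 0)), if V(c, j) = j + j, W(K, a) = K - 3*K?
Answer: 8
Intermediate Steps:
W(K, a) = -2*K
V(c, j) = 2*j
(32 - 33)*V(-3, W(2, 0)) = (32 - 33)*(2*(-2*2)) = -2*(-4) = -1*(-8) = 8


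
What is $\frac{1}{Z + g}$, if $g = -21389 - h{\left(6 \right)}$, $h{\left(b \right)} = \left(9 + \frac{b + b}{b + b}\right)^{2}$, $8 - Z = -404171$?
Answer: $\frac{1}{382690} \approx 2.6131 \cdot 10^{-6}$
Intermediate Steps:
$Z = 404179$ ($Z = 8 - -404171 = 8 + 404171 = 404179$)
$h{\left(b \right)} = 100$ ($h{\left(b \right)} = \left(9 + \frac{2 b}{2 b}\right)^{2} = \left(9 + 2 b \frac{1}{2 b}\right)^{2} = \left(9 + 1\right)^{2} = 10^{2} = 100$)
$g = -21489$ ($g = -21389 - 100 = -21489$)
$\frac{1}{Z + g} = \frac{1}{404179 - 21489} = \frac{1}{382690}$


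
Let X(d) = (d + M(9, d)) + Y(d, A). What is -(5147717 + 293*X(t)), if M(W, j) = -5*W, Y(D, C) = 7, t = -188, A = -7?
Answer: -5081499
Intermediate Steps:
X(d) = -38 + d (X(d) = (d - 5*9) + 7 = (d - 45) + 7 = (-45 + d) + 7 = -38 + d)
-(5147717 + 293*X(t)) = -293/(1/(17569 + (-38 - 188))) = -293/(1/(17569 - 226)) = -293/(1/17343) = -293/1/17343 = -293*17343 = -5081499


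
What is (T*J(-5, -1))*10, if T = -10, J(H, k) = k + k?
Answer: 200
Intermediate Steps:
J(H, k) = 2*k
(T*J(-5, -1))*10 = -20*(-1)*10 = -10*(-2)*10 = 20*10 = 200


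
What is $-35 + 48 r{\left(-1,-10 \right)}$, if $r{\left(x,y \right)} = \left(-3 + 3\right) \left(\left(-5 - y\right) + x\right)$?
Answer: $-35$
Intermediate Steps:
$r{\left(x,y \right)} = 0$ ($r{\left(x,y \right)} = 0 \left(-5 + x - y\right) = 0$)
$-35 + 48 r{\left(-1,-10 \right)} = -35 + 48 \cdot 0 = -35 + 0 = -35$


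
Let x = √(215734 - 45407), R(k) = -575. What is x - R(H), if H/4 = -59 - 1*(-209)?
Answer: 575 + √170327 ≈ 987.71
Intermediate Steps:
H = 600 (H = 4*(-59 - 1*(-209)) = 4*(-59 + 209) = 4*150 = 600)
x = √170327 ≈ 412.71
x - R(H) = √170327 - 1*(-575) = √170327 + 575 = 575 + √170327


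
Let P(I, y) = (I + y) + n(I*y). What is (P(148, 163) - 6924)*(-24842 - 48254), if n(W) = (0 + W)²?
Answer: -42539003932248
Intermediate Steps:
n(W) = W²
P(I, y) = I + y + I²*y² (P(I, y) = (I + y) + (I*y)² = (I + y) + I²*y² = I + y + I²*y²)
(P(148, 163) - 6924)*(-24842 - 48254) = ((148 + 163 + 148²*163²) - 6924)*(-24842 - 48254) = ((148 + 163 + 21904*26569) - 6924)*(-73096) = ((148 + 163 + 581967376) - 6924)*(-73096) = (581967687 - 6924)*(-73096) = 581960763*(-73096) = -42539003932248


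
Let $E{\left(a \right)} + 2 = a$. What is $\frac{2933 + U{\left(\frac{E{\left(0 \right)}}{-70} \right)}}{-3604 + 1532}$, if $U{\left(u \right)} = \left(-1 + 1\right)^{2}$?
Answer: $- \frac{419}{296} \approx -1.4155$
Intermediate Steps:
$E{\left(a \right)} = -2 + a$
$U{\left(u \right)} = 0$ ($U{\left(u \right)} = 0^{2} = 0$)
$\frac{2933 + U{\left(\frac{E{\left(0 \right)}}{-70} \right)}}{-3604 + 1532} = \frac{2933 + 0}{-3604 + 1532} = \frac{2933}{-2072} = 2933 \left(- \frac{1}{2072}\right) = - \frac{419}{296}$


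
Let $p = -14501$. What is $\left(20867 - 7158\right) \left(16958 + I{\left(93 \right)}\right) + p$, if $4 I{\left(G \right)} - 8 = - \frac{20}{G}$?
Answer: $\frac{21621514382}{93} \approx 2.3249 \cdot 10^{8}$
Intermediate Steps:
$I{\left(G \right)} = 2 - \frac{5}{G}$ ($I{\left(G \right)} = 2 + \frac{\left(-20\right) \frac{1}{G}}{4} = 2 - \frac{5}{G}$)
$\left(20867 - 7158\right) \left(16958 + I{\left(93 \right)}\right) + p = \left(20867 - 7158\right) \left(16958 + \left(2 - \frac{5}{93}\right)\right) - 14501 = 13709 \left(16958 + \left(2 - \frac{5}{93}\right)\right) - 14501 = 13709 \left(16958 + \frac{181}{93}\right) - 14501 = 13709 \cdot \frac{1577275}{93} - 14501 = \frac{21622862975}{93} - 14501 = \frac{21621514382}{93}$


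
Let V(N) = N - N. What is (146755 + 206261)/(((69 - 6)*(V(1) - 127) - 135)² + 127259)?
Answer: 353016/66321755 ≈ 0.0053228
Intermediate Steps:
V(N) = 0
(146755 + 206261)/(((69 - 6)*(V(1) - 127) - 135)² + 127259) = (146755 + 206261)/(((69 - 6)*(0 - 127) - 135)² + 127259) = 353016/((63*(-127) - 135)² + 127259) = 353016/((-8001 - 135)² + 127259) = 353016/((-8136)² + 127259) = 353016/(66194496 + 127259) = 353016/66321755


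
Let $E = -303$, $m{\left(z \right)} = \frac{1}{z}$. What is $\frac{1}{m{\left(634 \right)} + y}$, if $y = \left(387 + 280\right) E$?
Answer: $- \frac{634}{128132033} \approx -4.948 \cdot 10^{-6}$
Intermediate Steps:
$y = -202101$ ($y = \left(387 + 280\right) \left(-303\right) = 667 \left(-303\right) = -202101$)
$\frac{1}{m{\left(634 \right)} + y} = \frac{1}{\frac{1}{634} - 202101} = \frac{1}{- \frac{128132033}{634}} = - \frac{634}{128132033}$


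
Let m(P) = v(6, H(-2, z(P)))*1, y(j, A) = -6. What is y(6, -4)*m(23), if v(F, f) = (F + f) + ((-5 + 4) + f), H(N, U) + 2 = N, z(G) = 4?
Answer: 18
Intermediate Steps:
H(N, U) = -2 + N
v(F, f) = -1 + F + 2*f (v(F, f) = (F + f) + (-1 + f) = -1 + F + 2*f)
m(P) = -3 (m(P) = (-1 + 6 + 2*(-2 - 2))*1 = (-1 + 6 + 2*(-4))*1 = (-1 + 6 - 8)*1 = -3*1 = -3)
y(6, -4)*m(23) = -6*(-3) = 18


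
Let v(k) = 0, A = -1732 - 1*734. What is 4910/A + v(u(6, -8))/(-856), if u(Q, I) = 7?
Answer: -2455/1233 ≈ -1.9911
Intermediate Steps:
A = -2466 (A = -1732 - 734 = -2466)
4910/A + v(u(6, -8))/(-856) = 4910/(-2466) + 0/(-856) = 4910*(-1/2466) + 0*(-1/856) = -2455/1233 + 0 = -2455/1233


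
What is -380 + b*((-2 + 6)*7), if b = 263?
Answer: 6984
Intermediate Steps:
-380 + b*((-2 + 6)*7) = -380 + 263*((-2 + 6)*7) = -380 + 263*(4*7) = -380 + 263*28 = -380 + 7364 = 6984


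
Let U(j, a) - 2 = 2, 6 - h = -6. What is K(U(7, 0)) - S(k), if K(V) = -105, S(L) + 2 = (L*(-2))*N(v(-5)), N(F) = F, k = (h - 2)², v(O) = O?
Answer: -1103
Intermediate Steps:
h = 12 (h = 6 - 1*(-6) = 6 + 6 = 12)
U(j, a) = 4 (U(j, a) = 2 + 2 = 4)
k = 100 (k = (12 - 2)² = 10² = 100)
S(L) = -2 + 10*L (S(L) = -2 + (L*(-2))*(-5) = -2 - 2*L*(-5) = -2 + 10*L)
K(U(7, 0)) - S(k) = -105 - (-2 + 10*100) = -105 - (-2 + 1000) = -105 - 1*998 = -105 - 998 = -1103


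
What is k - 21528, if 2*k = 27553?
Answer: -15503/2 ≈ -7751.5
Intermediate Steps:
k = 27553/2 (k = (1/2)*27553 = 27553/2 ≈ 13777.)
k - 21528 = 27553/2 - 21528 = -15503/2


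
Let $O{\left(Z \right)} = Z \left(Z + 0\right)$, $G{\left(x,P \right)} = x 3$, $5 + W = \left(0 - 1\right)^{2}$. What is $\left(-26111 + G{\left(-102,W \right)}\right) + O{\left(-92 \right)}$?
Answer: $-17953$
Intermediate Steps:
$W = -4$ ($W = -5 + \left(0 - 1\right)^{2} = -5 + \left(-1\right)^{2} = -5 + 1 = -4$)
$G{\left(x,P \right)} = 3 x$
$O{\left(Z \right)} = Z^{2}$ ($O{\left(Z \right)} = Z Z = Z^{2}$)
$\left(-26111 + G{\left(-102,W \right)}\right) + O{\left(-92 \right)} = \left(-26111 + 3 \left(-102\right)\right) + \left(-92\right)^{2} = \left(-26111 - 306\right) + 8464 = -26417 + 8464 = -17953$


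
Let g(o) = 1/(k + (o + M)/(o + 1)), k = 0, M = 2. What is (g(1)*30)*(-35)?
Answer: -700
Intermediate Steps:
g(o) = (1 + o)/(2 + o) (g(o) = 1/(0 + (o + 2)/(o + 1)) = 1/(0 + (2 + o)/(1 + o)) = 1/((2 + o)/(1 + o)) = (1 + o)/(2 + o))
(g(1)*30)*(-35) = (((1 + 1)/(2 + 1))*30)*(-35) = ((2/3)*30)*(-35) = (((⅓)*2)*30)*(-35) = ((⅔)*30)*(-35) = 20*(-35) = -700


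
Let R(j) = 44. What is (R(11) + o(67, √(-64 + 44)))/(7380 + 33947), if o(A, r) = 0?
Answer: 4/3757 ≈ 0.0010647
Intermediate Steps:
(R(11) + o(67, √(-64 + 44)))/(7380 + 33947) = (44 + 0)/(7380 + 33947) = 44/41327 = 44*(1/41327) = 4/3757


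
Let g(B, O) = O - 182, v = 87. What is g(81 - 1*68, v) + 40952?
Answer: 40857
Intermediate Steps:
g(B, O) = -182 + O
g(81 - 1*68, v) + 40952 = (-182 + 87) + 40952 = -95 + 40952 = 40857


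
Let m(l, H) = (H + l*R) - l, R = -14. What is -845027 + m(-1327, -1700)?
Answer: -826822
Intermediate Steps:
m(l, H) = H - 15*l (m(l, H) = (H + l*(-14)) - l = (H - 14*l) - l = H - 15*l)
-845027 + m(-1327, -1700) = -845027 + (-1700 - 15*(-1327)) = -845027 + (-1700 + 19905) = -845027 + 18205 = -826822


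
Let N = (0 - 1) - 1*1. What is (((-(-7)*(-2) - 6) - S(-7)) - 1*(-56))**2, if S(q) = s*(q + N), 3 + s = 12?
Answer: 13689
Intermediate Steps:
s = 9 (s = -3 + 12 = 9)
N = -2 (N = -1 - 1 = -2)
S(q) = -18 + 9*q (S(q) = 9*(q - 2) = 9*(-2 + q) = -18 + 9*q)
(((-(-7)*(-2) - 6) - S(-7)) - 1*(-56))**2 = (((-(-7)*(-2) - 6) - (-18 + 9*(-7))) - 1*(-56))**2 = (((-7*2 - 6) - (-18 - 63)) + 56)**2 = (((-14 - 6) - 1*(-81)) + 56)**2 = ((-20 + 81) + 56)**2 = (61 + 56)**2 = 117**2 = 13689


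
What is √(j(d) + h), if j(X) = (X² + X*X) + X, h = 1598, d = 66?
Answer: 2*√2594 ≈ 101.86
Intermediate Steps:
j(X) = X + 2*X² (j(X) = (X² + X²) + X = 2*X² + X = X + 2*X²)
√(j(d) + h) = √(66*(1 + 2*66) + 1598) = √(66*(1 + 132) + 1598) = √(66*133 + 1598) = √(8778 + 1598) = √10376 = 2*√2594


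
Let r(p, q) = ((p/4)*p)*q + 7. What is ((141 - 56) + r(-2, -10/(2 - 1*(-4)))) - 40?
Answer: 151/3 ≈ 50.333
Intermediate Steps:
r(p, q) = 7 + q*p**2/4 (r(p, q) = ((p*(1/4))*p)*q + 7 = ((p/4)*p)*q + 7 = (p**2/4)*q + 7 = q*p**2/4 + 7 = 7 + q*p**2/4)
((141 - 56) + r(-2, -10/(2 - 1*(-4)))) - 40 = ((141 - 56) + (7 + (1/4)*(-10/(2 - 1*(-4)))*(-2)**2)) - 40 = (85 + (7 + (1/4)*(-10/(2 + 4))*4)) - 40 = (85 + (7 + (1/4)*(-10/6)*4)) - 40 = (85 + (7 + (1/4)*(-10*1/6)*4)) - 40 = (85 + (7 + (1/4)*(-5/3)*4)) - 40 = (85 + (7 - 5/3)) - 40 = (85 + 16/3) - 40 = 271/3 - 40 = 151/3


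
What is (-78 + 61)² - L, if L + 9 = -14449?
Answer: 14747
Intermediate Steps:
L = -14458 (L = -9 - 14449 = -14458)
(-78 + 61)² - L = (-78 + 61)² - 1*(-14458) = (-17)² + 14458 = 289 + 14458 = 14747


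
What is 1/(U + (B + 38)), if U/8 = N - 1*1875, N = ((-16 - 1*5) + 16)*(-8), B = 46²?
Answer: -1/12526 ≈ -7.9834e-5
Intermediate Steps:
B = 2116
N = 40 (N = ((-16 - 5) + 16)*(-8) = (-21 + 16)*(-8) = -5*(-8) = 40)
U = -14680 (U = 8*(40 - 1*1875) = 8*(40 - 1875) = 8*(-1835) = -14680)
1/(U + (B + 38)) = 1/(-14680 + (2116 + 38)) = 1/(-14680 + 2154) = 1/(-12526) = -1/12526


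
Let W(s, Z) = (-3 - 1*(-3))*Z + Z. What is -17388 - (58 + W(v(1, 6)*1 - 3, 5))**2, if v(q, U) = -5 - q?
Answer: -21357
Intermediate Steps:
W(s, Z) = Z (W(s, Z) = (-3 + 3)*Z + Z = 0*Z + Z = 0 + Z = Z)
-17388 - (58 + W(v(1, 6)*1 - 3, 5))**2 = -17388 - (58 + 5)**2 = -17388 - 1*63**2 = -17388 - 1*3969 = -17388 - 3969 = -21357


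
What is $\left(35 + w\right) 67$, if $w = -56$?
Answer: $-1407$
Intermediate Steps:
$\left(35 + w\right) 67 = \left(35 - 56\right) 67 = \left(-21\right) 67 = -1407$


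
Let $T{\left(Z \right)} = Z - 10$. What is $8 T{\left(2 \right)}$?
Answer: $-64$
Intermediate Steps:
$T{\left(Z \right)} = -10 + Z$
$8 T{\left(2 \right)} = 8 \left(-10 + 2\right) = 8 \left(-8\right) = -64$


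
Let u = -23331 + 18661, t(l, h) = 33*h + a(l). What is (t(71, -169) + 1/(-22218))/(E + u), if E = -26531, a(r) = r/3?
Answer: 41127987/231074606 ≈ 0.17799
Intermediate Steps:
a(r) = r/3 (a(r) = r*(⅓) = r/3)
t(l, h) = 33*h + l/3
u = -4670
(t(71, -169) + 1/(-22218))/(E + u) = ((33*(-169) + (⅓)*71) + 1/(-22218))/(-26531 - 4670) = ((-5577 + 71/3) - 1/22218)/(-31201) = (-16660/3 - 1/22218)*(-1/31201) = -41127987/7406*(-1/31201) = 41127987/231074606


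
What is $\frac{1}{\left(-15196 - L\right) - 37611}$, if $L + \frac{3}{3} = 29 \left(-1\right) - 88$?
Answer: $- \frac{1}{52689} \approx -1.8979 \cdot 10^{-5}$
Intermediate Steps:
$L = -118$ ($L = -1 + \left(29 \left(-1\right) - 88\right) = -1 - 117 = -118$)
$\frac{1}{\left(-15196 - L\right) - 37611} = \frac{1}{\left(-15196 - -118\right) - 37611} = \frac{1}{\left(-15196 + 118\right) - 37611} = \frac{1}{-15078 - 37611} = \frac{1}{-52689} = - \frac{1}{52689}$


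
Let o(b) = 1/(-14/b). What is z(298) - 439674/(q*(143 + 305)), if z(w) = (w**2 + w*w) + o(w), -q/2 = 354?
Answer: 9388017343/52864 ≈ 1.7759e+5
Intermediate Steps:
q = -708 (q = -2*354 = -708)
o(b) = -b/14
z(w) = 2*w**2 - w/14 (z(w) = (w**2 + w*w) - w/14 = (w**2 + w**2) - w/14 = 2*w**2 - w/14)
z(298) - 439674/(q*(143 + 305)) = (1/14)*298*(-1 + 28*298) - 439674/((-708*(143 + 305))) = (1/14)*298*(-1 + 8344) - 439674/((-708*448)) = (1/14)*298*8343 - 439674/(-317184) = 1243107/7 - 439674*(-1)/317184 = 1243107/7 - 1*(-73279/52864) = 1243107/7 + 73279/52864 = 9388017343/52864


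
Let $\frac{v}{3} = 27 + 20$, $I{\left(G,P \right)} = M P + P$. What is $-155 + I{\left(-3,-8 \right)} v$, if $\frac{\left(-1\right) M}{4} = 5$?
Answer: $21277$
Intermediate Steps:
$M = -20$ ($M = \left(-4\right) 5 = -20$)
$I{\left(G,P \right)} = - 19 P$ ($I{\left(G,P \right)} = - 20 P + P = - 19 P$)
$v = 141$ ($v = 3 \left(27 + 20\right) = 3 \cdot 47 = 141$)
$-155 + I{\left(-3,-8 \right)} v = -155 + \left(-19\right) \left(-8\right) 141 = -155 + 152 \cdot 141 = -155 + 21432 = 21277$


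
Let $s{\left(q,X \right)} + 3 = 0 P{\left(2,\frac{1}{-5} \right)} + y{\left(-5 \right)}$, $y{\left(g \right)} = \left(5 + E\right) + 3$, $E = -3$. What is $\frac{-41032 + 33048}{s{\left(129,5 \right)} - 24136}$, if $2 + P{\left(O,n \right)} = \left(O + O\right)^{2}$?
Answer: $\frac{3992}{12067} \approx 0.33082$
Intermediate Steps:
$y{\left(g \right)} = 5$ ($y{\left(g \right)} = \left(5 - 3\right) + 3 = 2 + 3 = 5$)
$P{\left(O,n \right)} = -2 + 4 O^{2}$ ($P{\left(O,n \right)} = -2 + \left(O + O\right)^{2} = -2 + \left(2 O\right)^{2} = -2 + 4 O^{2}$)
$s{\left(q,X \right)} = 2$ ($s{\left(q,X \right)} = -3 + \left(0 \left(-2 + 4 \cdot 2^{2}\right) + 5\right) = -3 + \left(0 \left(-2 + 4 \cdot 4\right) + 5\right) = -3 + \left(0 \left(-2 + 16\right) + 5\right) = -3 + \left(0 \cdot 14 + 5\right) = -3 + \left(0 + 5\right) = -3 + 5 = 2$)
$\frac{-41032 + 33048}{s{\left(129,5 \right)} - 24136} = \frac{-41032 + 33048}{2 - 24136} = - \frac{7984}{-24134} = \left(-7984\right) \left(- \frac{1}{24134}\right) = \frac{3992}{12067}$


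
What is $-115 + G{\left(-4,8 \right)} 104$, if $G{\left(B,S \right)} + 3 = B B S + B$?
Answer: $12469$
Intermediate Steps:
$G{\left(B,S \right)} = -3 + B + S B^{2}$ ($G{\left(B,S \right)} = -3 + \left(B B S + B\right) = -3 + \left(B^{2} S + B\right) = -3 + \left(S B^{2} + B\right) = -3 + \left(B + S B^{2}\right) = -3 + B + S B^{2}$)
$-115 + G{\left(-4,8 \right)} 104 = -115 + \left(-3 - 4 + 8 \left(-4\right)^{2}\right) 104 = -115 + \left(-3 - 4 + 8 \cdot 16\right) 104 = -115 + \left(-3 - 4 + 128\right) 104 = -115 + 121 \cdot 104 = -115 + 12584 = 12469$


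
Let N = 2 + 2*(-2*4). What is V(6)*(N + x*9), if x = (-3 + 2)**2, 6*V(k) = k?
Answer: -5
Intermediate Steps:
V(k) = k/6
x = 1 (x = (-1)**2 = 1)
N = -14 (N = 2 + 2*(-8) = 2 - 16 = -14)
V(6)*(N + x*9) = ((1/6)*6)*(-14 + 1*9) = 1*(-14 + 9) = 1*(-5) = -5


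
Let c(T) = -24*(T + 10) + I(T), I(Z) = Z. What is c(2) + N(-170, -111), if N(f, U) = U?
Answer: -397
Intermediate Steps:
c(T) = -240 - 23*T (c(T) = -24*(T + 10) + T = -24*(10 + T) + T = (-240 - 24*T) + T = -240 - 23*T)
c(2) + N(-170, -111) = (-240 - 23*2) - 111 = (-240 - 46) - 111 = -286 - 111 = -397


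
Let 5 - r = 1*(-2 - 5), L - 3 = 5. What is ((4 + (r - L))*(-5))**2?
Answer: 1600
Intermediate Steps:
L = 8 (L = 3 + 5 = 8)
r = 12 (r = 5 - (-2 - 5) = 5 - (-7) = 5 - 1*(-7) = 5 + 7 = 12)
((4 + (r - L))*(-5))**2 = ((4 + (12 - 1*8))*(-5))**2 = ((4 + (12 - 8))*(-5))**2 = ((4 + 4)*(-5))**2 = (8*(-5))**2 = (-40)**2 = 1600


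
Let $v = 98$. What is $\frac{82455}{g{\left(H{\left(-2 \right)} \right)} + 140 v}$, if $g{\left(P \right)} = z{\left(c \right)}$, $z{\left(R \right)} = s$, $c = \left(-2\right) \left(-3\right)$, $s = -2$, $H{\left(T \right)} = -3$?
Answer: $\frac{82455}{13718} \approx 6.0107$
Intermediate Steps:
$c = 6$
$z{\left(R \right)} = -2$
$g{\left(P \right)} = -2$
$\frac{82455}{g{\left(H{\left(-2 \right)} \right)} + 140 v} = \frac{82455}{-2 + 140 \cdot 98} = \frac{82455}{-2 + 13720} = \frac{82455}{13718}$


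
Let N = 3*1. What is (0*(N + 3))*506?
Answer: 0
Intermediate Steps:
N = 3
(0*(N + 3))*506 = (0*(3 + 3))*506 = (0*6)*506 = 0*506 = 0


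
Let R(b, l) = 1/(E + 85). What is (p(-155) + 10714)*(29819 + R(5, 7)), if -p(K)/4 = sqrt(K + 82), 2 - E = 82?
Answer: 1597414544/5 - 596384*I*sqrt(73)/5 ≈ 3.1948e+8 - 1.0191e+6*I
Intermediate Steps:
E = -80 (E = 2 - 1*82 = 2 - 82 = -80)
R(b, l) = 1/5 (R(b, l) = 1/(-80 + 85) = 1/5)
p(K) = -4*sqrt(82 + K) (p(K) = -4*sqrt(K + 82) = -4*sqrt(82 + K))
(p(-155) + 10714)*(29819 + R(5, 7)) = (-4*sqrt(82 - 155) + 10714)*(29819 + 1/5) = (-4*I*sqrt(73) + 10714)*(149096/5) = (10714 - 4*I*sqrt(73))*(149096/5) = 1597414544/5 - 596384*I*sqrt(73)/5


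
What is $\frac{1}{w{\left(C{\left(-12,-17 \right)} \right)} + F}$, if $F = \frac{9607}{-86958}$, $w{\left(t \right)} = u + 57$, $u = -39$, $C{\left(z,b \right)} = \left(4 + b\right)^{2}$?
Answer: $\frac{86958}{1555637} \approx 0.055899$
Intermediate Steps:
$w{\left(t \right)} = 18$ ($w{\left(t \right)} = -39 + 57 = 18$)
$F = - \frac{9607}{86958}$ ($F = 9607 \left(- \frac{1}{86958}\right) = - \frac{9607}{86958} \approx -0.11048$)
$\frac{1}{w{\left(C{\left(-12,-17 \right)} \right)} + F} = \frac{1}{18 - \frac{9607}{86958}} = \frac{1}{\frac{1555637}{86958}} = \frac{86958}{1555637}$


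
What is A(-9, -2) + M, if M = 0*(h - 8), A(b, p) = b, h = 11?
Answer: -9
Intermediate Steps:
M = 0 (M = 0*(11 - 8) = 0*3 = 0)
A(-9, -2) + M = -9 + 0 = -9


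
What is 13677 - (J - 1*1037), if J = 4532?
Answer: 10182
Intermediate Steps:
13677 - (J - 1*1037) = 13677 - (4532 - 1*1037) = 13677 - (4532 - 1037) = 13677 - 1*3495 = 13677 - 3495 = 10182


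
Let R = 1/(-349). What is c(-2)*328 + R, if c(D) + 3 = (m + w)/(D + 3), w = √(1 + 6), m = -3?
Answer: -686833/349 + 328*√7 ≈ -1100.2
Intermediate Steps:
w = √7 ≈ 2.6458
c(D) = -3 + (-3 + √7)/(3 + D) (c(D) = -3 + (-3 + √7)/(D + 3) = -3 + (-3 + √7)/(3 + D))
R = -1/349 ≈ -0.0028653
c(-2)*328 + R = ((-12 + √7 - 3*(-2))/(3 - 2))*328 - 1/349 = ((-12 + √7 + 6)/1)*328 - 1/349 = (1*(-6 + √7))*328 - 1/349 = (-6 + √7)*328 - 1/349 = (-1968 + 328*√7) - 1/349 = -686833/349 + 328*√7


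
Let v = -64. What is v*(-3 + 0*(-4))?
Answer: 192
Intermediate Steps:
v*(-3 + 0*(-4)) = -64*(-3 + 0*(-4)) = -64*(-3 + 0) = -64*(-3) = 192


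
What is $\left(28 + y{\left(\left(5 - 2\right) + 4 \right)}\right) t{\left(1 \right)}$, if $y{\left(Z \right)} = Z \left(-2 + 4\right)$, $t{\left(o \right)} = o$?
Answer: $42$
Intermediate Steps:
$y{\left(Z \right)} = 2 Z$ ($y{\left(Z \right)} = Z 2 = 2 Z$)
$\left(28 + y{\left(\left(5 - 2\right) + 4 \right)}\right) t{\left(1 \right)} = \left(28 + 2 \left(\left(5 - 2\right) + 4\right)\right) 1 = \left(28 + 2 \left(3 + 4\right)\right) 1 = \left(28 + 2 \cdot 7\right) 1 = \left(28 + 14\right) 1 = 42 \cdot 1 = 42$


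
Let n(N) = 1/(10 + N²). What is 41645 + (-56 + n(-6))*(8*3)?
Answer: 926935/23 ≈ 40302.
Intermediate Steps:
41645 + (-56 + n(-6))*(8*3) = 41645 + (-56 + 1/(10 + (-6)²))*(8*3) = 41645 + (-56 + 1/(10 + 36))*24 = 41645 + (-56 + 1/46)*24 = 41645 - 2575/46*24 = 41645 - 30900/23 = 926935/23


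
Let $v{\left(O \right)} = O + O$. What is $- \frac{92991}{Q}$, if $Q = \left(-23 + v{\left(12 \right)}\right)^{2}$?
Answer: $-92991$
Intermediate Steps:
$v{\left(O \right)} = 2 O$
$Q = 1$ ($Q = \left(-23 + 2 \cdot 12\right)^{2} = \left(-23 + 24\right)^{2} = 1^{2} = 1$)
$- \frac{92991}{Q} = - \frac{92991}{1} = \left(-92991\right) 1 = -92991$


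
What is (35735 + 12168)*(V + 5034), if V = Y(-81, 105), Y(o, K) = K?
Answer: 246173517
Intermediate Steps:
V = 105
(35735 + 12168)*(V + 5034) = (35735 + 12168)*(105 + 5034) = 47903*5139 = 246173517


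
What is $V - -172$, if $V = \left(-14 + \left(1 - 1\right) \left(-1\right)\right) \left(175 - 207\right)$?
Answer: $620$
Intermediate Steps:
$V = 448$ ($V = \left(-14 + 0 \left(-1\right)\right) \left(-32\right) = \left(-14 + 0\right) \left(-32\right) = \left(-14\right) \left(-32\right) = 448$)
$V - -172 = 448 - -172 = 448 + 172 = 620$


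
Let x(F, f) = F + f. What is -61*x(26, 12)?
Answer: -2318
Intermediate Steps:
-61*x(26, 12) = -61*(26 + 12) = -61*38 = -2318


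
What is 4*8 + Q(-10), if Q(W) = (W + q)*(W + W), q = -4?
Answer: 312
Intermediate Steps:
Q(W) = 2*W*(-4 + W) (Q(W) = (W - 4)*(W + W) = (-4 + W)*(2*W) = 2*W*(-4 + W))
4*8 + Q(-10) = 4*8 + 2*(-10)*(-4 - 10) = 32 + 2*(-10)*(-14) = 32 + 280 = 312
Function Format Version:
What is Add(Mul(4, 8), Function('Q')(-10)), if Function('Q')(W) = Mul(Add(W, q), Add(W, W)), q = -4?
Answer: 312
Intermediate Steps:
Function('Q')(W) = Mul(2, W, Add(-4, W)) (Function('Q')(W) = Mul(Add(W, -4), Add(W, W)) = Mul(Add(-4, W), Mul(2, W)) = Mul(2, W, Add(-4, W)))
Add(Mul(4, 8), Function('Q')(-10)) = Add(Mul(4, 8), Mul(2, -10, Add(-4, -10))) = Add(32, Mul(2, -10, -14)) = Add(32, 280) = 312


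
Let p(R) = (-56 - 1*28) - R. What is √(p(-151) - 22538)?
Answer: I*√22471 ≈ 149.9*I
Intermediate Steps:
p(R) = -84 - R (p(R) = (-56 - 28) - R = -84 - R)
√(p(-151) - 22538) = √((-84 - 1*(-151)) - 22538) = √((-84 + 151) - 22538) = √(67 - 22538) = √(-22471) = I*√22471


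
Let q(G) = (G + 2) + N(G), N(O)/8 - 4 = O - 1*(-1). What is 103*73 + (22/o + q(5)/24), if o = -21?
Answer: 1263625/168 ≈ 7521.6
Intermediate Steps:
N(O) = 40 + 8*O (N(O) = 32 + 8*(O - 1*(-1)) = 32 + 8*(O + 1) = 32 + 8*(1 + O) = 32 + (8 + 8*O) = 40 + 8*O)
q(G) = 42 + 9*G (q(G) = (G + 2) + (40 + 8*G) = (2 + G) + (40 + 8*G) = 42 + 9*G)
103*73 + (22/o + q(5)/24) = 103*73 + (22/(-21) + (42 + 9*5)/24) = 7519 + (22*(-1/21) + (42 + 45)*(1/24)) = 7519 + (-22/21 + 87*(1/24)) = 7519 + (-22/21 + 29/8) = 7519 + 433/168 = 1263625/168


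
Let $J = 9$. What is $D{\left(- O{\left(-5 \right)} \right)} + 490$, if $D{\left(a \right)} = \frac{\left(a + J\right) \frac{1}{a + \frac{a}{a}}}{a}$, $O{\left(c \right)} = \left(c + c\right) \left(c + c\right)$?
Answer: $\frac{4850909}{9900} \approx 489.99$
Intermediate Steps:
$O{\left(c \right)} = 4 c^{2}$ ($O{\left(c \right)} = 2 c 2 c = 4 c^{2}$)
$D{\left(a \right)} = \frac{9 + a}{a \left(1 + a\right)}$ ($D{\left(a \right)} = \frac{\left(a + 9\right) \frac{1}{a + \frac{a}{a}}}{a} = \frac{\left(9 + a\right) \frac{1}{a + 1}}{a} = \frac{\left(9 + a\right) \frac{1}{1 + a}}{a} = \frac{\frac{1}{1 + a} \left(9 + a\right)}{a} = \frac{9 + a}{a \left(1 + a\right)}$)
$D{\left(- O{\left(-5 \right)} \right)} + 490 = \frac{9 - 4 \left(-5\right)^{2}}{- 4 \left(-5\right)^{2} \left(1 - 4 \left(-5\right)^{2}\right)} + 490 = \frac{9 - 4 \cdot 25}{- 4 \cdot 25 \left(1 - 4 \cdot 25\right)} + 490 = \frac{9 - 100}{\left(-1\right) 100 \left(1 - 100\right)} + 490 = \frac{9 - 100}{\left(-100\right) \left(1 - 100\right)} + 490 = \left(- \frac{1}{100}\right) \frac{1}{-99} \left(-91\right) + 490 = \left(- \frac{1}{100}\right) \left(- \frac{1}{99}\right) \left(-91\right) + 490 = - \frac{91}{9900} + 490 = \frac{4850909}{9900}$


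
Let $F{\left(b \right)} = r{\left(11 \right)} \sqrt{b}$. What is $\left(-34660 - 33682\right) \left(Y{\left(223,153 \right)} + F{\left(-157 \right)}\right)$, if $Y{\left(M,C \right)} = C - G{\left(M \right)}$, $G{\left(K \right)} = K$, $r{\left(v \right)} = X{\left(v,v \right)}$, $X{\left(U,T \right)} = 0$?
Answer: $4783940$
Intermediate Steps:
$r{\left(v \right)} = 0$
$F{\left(b \right)} = 0$ ($F{\left(b \right)} = 0 \sqrt{b} = 0$)
$Y{\left(M,C \right)} = C - M$
$\left(-34660 - 33682\right) \left(Y{\left(223,153 \right)} + F{\left(-157 \right)}\right) = \left(-34660 - 33682\right) \left(\left(153 - 223\right) + 0\right) = - 68342 \left(\left(153 - 223\right) + 0\right) = - 68342 \left(-70 + 0\right) = \left(-68342\right) \left(-70\right) = 4783940$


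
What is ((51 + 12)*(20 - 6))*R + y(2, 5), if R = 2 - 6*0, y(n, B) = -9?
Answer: 1755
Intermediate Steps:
R = 2 (R = 2 + 0 = 2)
((51 + 12)*(20 - 6))*R + y(2, 5) = ((51 + 12)*(20 - 6))*2 - 9 = (63*14)*2 - 9 = 882*2 - 9 = 1764 - 9 = 1755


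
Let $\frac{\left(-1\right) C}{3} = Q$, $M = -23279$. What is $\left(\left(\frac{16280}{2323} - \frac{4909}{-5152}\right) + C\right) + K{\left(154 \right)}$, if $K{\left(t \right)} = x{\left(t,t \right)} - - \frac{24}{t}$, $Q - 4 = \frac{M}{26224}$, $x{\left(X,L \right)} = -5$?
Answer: $- \frac{5304811063}{852856928} \approx -6.22$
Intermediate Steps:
$Q = \frac{81617}{26224}$ ($Q = 4 - \frac{23279}{26224} = \frac{81617}{26224} \approx 3.1123$)
$C = - \frac{244851}{26224}$ ($C = \left(-3\right) \frac{81617}{26224} = - \frac{244851}{26224} \approx -9.3369$)
$K{\left(t \right)} = -5 + \frac{24}{t}$ ($K{\left(t \right)} = -5 - - \frac{24}{t} = -5 + \frac{24}{t}$)
$\left(\left(\frac{16280}{2323} - \frac{4909}{-5152}\right) + C\right) + K{\left(154 \right)} = \left(\left(\frac{16280}{2323} - \frac{4909}{-5152}\right) - \frac{244851}{26224}\right) - \left(5 - \frac{24}{154}\right) = \left(\left(16280 \cdot \frac{1}{2323} - - \frac{4909}{5152}\right) - \frac{244851}{26224}\right) + \left(-5 + 24 \cdot \frac{1}{154}\right) = \left(\left(\frac{16280}{2323} + \frac{4909}{5152}\right) - \frac{244851}{26224}\right) + \left(-5 + \frac{12}{77}\right) = \left(\frac{4142529}{520352} - \frac{244851}{26224}\right) - \frac{373}{77} = - \frac{1173439191}{852856928} - \frac{373}{77} = - \frac{5304811063}{852856928}$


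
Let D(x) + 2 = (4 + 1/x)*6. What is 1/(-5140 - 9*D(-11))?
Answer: -11/58664 ≈ -0.00018751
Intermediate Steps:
D(x) = 22 + 6/x (D(x) = -2 + (4 + 1/x)*6 = -2 + (24 + 6/x) = 22 + 6/x)
1/(-5140 - 9*D(-11)) = 1/(-5140 - 9*(22 + 6/(-11))) = 1/(-5140 - 9*(22 + 6*(-1/11))) = 1/(-5140 - 9*(22 - 6/11)) = 1/(-5140 - 9*236/11) = 1/(-5140 - 2124/11) = 1/(-58664/11) = -11/58664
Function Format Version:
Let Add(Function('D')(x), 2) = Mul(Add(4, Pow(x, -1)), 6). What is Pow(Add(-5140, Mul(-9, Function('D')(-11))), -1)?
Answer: Rational(-11, 58664) ≈ -0.00018751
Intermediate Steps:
Function('D')(x) = Add(22, Mul(6, Pow(x, -1))) (Function('D')(x) = Add(-2, Mul(Add(4, Pow(x, -1)), 6)) = Add(-2, Add(24, Mul(6, Pow(x, -1)))) = Add(22, Mul(6, Pow(x, -1))))
Pow(Add(-5140, Mul(-9, Function('D')(-11))), -1) = Pow(Add(-5140, Mul(-9, Add(22, Mul(6, Pow(-11, -1))))), -1) = Pow(Add(-5140, Mul(-9, Add(22, Mul(6, Rational(-1, 11))))), -1) = Pow(Add(-5140, Mul(-9, Add(22, Rational(-6, 11)))), -1) = Pow(Add(-5140, Mul(-9, Rational(236, 11))), -1) = Pow(Add(-5140, Rational(-2124, 11)), -1) = Pow(Rational(-58664, 11), -1) = Rational(-11, 58664)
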